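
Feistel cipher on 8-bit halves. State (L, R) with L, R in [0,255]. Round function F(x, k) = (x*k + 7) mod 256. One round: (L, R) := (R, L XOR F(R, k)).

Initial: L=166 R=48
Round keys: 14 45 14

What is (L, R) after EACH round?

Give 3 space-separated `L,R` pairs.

Answer: 48,1 1,4 4,62

Derivation:
Round 1 (k=14): L=48 R=1
Round 2 (k=45): L=1 R=4
Round 3 (k=14): L=4 R=62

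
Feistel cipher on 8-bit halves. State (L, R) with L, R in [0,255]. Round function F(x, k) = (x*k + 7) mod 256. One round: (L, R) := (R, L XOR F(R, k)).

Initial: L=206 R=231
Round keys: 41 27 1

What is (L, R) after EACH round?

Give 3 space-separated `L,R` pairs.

Round 1 (k=41): L=231 R=200
Round 2 (k=27): L=200 R=248
Round 3 (k=1): L=248 R=55

Answer: 231,200 200,248 248,55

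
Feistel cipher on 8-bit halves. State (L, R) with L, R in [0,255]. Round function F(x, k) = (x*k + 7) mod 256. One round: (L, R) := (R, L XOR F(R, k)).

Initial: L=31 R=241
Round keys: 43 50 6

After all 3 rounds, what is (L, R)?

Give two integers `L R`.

Round 1 (k=43): L=241 R=157
Round 2 (k=50): L=157 R=64
Round 3 (k=6): L=64 R=26

Answer: 64 26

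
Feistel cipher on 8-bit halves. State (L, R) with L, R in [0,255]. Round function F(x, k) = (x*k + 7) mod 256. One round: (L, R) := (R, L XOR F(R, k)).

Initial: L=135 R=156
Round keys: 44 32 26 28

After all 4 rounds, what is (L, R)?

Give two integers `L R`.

Answer: 149 200

Derivation:
Round 1 (k=44): L=156 R=80
Round 2 (k=32): L=80 R=155
Round 3 (k=26): L=155 R=149
Round 4 (k=28): L=149 R=200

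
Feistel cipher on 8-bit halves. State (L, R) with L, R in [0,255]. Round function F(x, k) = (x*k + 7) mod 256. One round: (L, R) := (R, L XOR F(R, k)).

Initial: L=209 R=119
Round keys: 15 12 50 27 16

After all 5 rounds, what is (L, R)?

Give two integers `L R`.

Round 1 (k=15): L=119 R=209
Round 2 (k=12): L=209 R=164
Round 3 (k=50): L=164 R=222
Round 4 (k=27): L=222 R=213
Round 5 (k=16): L=213 R=137

Answer: 213 137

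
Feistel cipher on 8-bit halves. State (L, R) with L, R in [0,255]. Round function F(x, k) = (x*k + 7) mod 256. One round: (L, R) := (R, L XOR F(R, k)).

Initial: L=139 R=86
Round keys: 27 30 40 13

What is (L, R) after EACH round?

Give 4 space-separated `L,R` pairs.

Round 1 (k=27): L=86 R=146
Round 2 (k=30): L=146 R=117
Round 3 (k=40): L=117 R=221
Round 4 (k=13): L=221 R=53

Answer: 86,146 146,117 117,221 221,53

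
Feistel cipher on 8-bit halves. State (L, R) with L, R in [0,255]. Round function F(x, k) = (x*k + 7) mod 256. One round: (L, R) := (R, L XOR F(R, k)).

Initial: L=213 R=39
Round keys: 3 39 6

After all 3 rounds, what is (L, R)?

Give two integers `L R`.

Answer: 225 228

Derivation:
Round 1 (k=3): L=39 R=169
Round 2 (k=39): L=169 R=225
Round 3 (k=6): L=225 R=228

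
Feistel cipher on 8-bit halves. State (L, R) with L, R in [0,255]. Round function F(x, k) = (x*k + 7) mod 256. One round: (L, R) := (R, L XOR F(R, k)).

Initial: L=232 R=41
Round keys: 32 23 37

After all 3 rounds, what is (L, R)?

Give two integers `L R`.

Answer: 137 27

Derivation:
Round 1 (k=32): L=41 R=207
Round 2 (k=23): L=207 R=137
Round 3 (k=37): L=137 R=27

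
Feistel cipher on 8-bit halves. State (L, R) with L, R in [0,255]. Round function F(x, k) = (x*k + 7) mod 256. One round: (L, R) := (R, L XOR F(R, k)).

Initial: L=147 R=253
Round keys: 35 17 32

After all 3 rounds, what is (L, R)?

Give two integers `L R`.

Round 1 (k=35): L=253 R=13
Round 2 (k=17): L=13 R=25
Round 3 (k=32): L=25 R=42

Answer: 25 42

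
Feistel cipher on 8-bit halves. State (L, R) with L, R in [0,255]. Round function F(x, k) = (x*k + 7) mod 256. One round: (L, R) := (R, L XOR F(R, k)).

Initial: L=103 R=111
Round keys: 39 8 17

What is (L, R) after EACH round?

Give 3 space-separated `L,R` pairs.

Round 1 (k=39): L=111 R=151
Round 2 (k=8): L=151 R=208
Round 3 (k=17): L=208 R=64

Answer: 111,151 151,208 208,64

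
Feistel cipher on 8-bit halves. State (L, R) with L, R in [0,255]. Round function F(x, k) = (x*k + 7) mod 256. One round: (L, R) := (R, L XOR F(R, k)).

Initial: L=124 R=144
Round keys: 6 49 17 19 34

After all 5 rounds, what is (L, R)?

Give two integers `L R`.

Round 1 (k=6): L=144 R=27
Round 2 (k=49): L=27 R=162
Round 3 (k=17): L=162 R=210
Round 4 (k=19): L=210 R=63
Round 5 (k=34): L=63 R=183

Answer: 63 183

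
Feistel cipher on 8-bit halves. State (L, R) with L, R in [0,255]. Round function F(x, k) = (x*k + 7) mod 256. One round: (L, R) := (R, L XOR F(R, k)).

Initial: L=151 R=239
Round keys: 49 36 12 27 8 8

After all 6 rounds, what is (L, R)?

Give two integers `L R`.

Round 1 (k=49): L=239 R=81
Round 2 (k=36): L=81 R=132
Round 3 (k=12): L=132 R=102
Round 4 (k=27): L=102 R=77
Round 5 (k=8): L=77 R=9
Round 6 (k=8): L=9 R=2

Answer: 9 2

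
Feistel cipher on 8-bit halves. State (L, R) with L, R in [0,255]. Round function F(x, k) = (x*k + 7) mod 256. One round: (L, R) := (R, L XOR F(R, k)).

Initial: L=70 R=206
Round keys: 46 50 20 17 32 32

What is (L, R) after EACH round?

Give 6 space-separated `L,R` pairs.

Answer: 206,77 77,223 223,62 62,250 250,121 121,221

Derivation:
Round 1 (k=46): L=206 R=77
Round 2 (k=50): L=77 R=223
Round 3 (k=20): L=223 R=62
Round 4 (k=17): L=62 R=250
Round 5 (k=32): L=250 R=121
Round 6 (k=32): L=121 R=221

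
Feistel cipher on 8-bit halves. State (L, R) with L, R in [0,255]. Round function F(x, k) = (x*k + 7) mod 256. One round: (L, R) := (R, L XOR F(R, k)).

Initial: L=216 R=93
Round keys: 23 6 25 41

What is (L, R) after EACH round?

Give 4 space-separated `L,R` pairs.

Answer: 93,186 186,62 62,175 175,48

Derivation:
Round 1 (k=23): L=93 R=186
Round 2 (k=6): L=186 R=62
Round 3 (k=25): L=62 R=175
Round 4 (k=41): L=175 R=48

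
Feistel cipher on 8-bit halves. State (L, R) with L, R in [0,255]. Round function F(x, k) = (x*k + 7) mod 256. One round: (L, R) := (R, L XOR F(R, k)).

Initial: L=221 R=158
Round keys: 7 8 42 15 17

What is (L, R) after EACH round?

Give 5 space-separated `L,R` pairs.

Round 1 (k=7): L=158 R=132
Round 2 (k=8): L=132 R=185
Round 3 (k=42): L=185 R=229
Round 4 (k=15): L=229 R=203
Round 5 (k=17): L=203 R=103

Answer: 158,132 132,185 185,229 229,203 203,103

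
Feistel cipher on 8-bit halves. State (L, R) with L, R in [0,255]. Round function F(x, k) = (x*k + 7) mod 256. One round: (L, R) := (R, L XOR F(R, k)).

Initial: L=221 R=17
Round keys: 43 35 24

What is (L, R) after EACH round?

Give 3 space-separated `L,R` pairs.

Answer: 17,63 63,181 181,192

Derivation:
Round 1 (k=43): L=17 R=63
Round 2 (k=35): L=63 R=181
Round 3 (k=24): L=181 R=192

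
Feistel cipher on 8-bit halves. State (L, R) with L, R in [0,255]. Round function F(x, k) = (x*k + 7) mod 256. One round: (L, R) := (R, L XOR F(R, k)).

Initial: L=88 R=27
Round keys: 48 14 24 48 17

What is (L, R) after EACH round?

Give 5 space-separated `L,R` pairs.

Round 1 (k=48): L=27 R=79
Round 2 (k=14): L=79 R=66
Round 3 (k=24): L=66 R=120
Round 4 (k=48): L=120 R=197
Round 5 (k=17): L=197 R=100

Answer: 27,79 79,66 66,120 120,197 197,100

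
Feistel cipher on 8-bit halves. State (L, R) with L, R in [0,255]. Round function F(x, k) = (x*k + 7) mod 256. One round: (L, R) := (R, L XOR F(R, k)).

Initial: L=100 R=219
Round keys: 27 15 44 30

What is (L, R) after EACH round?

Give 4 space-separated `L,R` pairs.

Answer: 219,68 68,216 216,99 99,121

Derivation:
Round 1 (k=27): L=219 R=68
Round 2 (k=15): L=68 R=216
Round 3 (k=44): L=216 R=99
Round 4 (k=30): L=99 R=121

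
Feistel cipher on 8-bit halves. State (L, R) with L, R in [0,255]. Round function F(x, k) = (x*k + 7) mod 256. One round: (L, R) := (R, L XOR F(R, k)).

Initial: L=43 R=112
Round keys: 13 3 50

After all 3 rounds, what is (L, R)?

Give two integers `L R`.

Round 1 (k=13): L=112 R=156
Round 2 (k=3): L=156 R=171
Round 3 (k=50): L=171 R=241

Answer: 171 241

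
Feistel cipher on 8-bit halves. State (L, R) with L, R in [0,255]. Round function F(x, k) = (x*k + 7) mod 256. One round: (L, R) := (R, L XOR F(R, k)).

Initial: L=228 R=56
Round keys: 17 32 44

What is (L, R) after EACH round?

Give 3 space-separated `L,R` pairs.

Answer: 56,91 91,95 95,0

Derivation:
Round 1 (k=17): L=56 R=91
Round 2 (k=32): L=91 R=95
Round 3 (k=44): L=95 R=0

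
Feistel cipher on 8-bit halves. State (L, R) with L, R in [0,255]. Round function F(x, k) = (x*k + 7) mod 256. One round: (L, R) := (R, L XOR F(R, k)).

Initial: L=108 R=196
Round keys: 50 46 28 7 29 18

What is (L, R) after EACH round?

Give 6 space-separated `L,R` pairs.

Answer: 196,35 35,149 149,112 112,130 130,177 177,251

Derivation:
Round 1 (k=50): L=196 R=35
Round 2 (k=46): L=35 R=149
Round 3 (k=28): L=149 R=112
Round 4 (k=7): L=112 R=130
Round 5 (k=29): L=130 R=177
Round 6 (k=18): L=177 R=251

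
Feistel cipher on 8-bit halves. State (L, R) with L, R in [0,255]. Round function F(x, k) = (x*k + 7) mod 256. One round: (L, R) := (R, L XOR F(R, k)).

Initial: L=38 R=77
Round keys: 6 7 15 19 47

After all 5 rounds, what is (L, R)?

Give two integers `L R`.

Answer: 71 213

Derivation:
Round 1 (k=6): L=77 R=243
Round 2 (k=7): L=243 R=225
Round 3 (k=15): L=225 R=197
Round 4 (k=19): L=197 R=71
Round 5 (k=47): L=71 R=213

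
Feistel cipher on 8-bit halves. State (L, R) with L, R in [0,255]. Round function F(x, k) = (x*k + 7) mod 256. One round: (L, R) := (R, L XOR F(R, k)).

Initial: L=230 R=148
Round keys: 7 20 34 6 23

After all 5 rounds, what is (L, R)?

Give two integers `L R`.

Answer: 216 255

Derivation:
Round 1 (k=7): L=148 R=245
Round 2 (k=20): L=245 R=191
Round 3 (k=34): L=191 R=144
Round 4 (k=6): L=144 R=216
Round 5 (k=23): L=216 R=255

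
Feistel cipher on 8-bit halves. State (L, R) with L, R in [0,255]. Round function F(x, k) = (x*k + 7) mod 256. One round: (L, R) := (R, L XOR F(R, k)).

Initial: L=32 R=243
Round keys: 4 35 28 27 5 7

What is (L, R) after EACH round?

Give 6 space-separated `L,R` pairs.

Round 1 (k=4): L=243 R=243
Round 2 (k=35): L=243 R=179
Round 3 (k=28): L=179 R=104
Round 4 (k=27): L=104 R=76
Round 5 (k=5): L=76 R=235
Round 6 (k=7): L=235 R=56

Answer: 243,243 243,179 179,104 104,76 76,235 235,56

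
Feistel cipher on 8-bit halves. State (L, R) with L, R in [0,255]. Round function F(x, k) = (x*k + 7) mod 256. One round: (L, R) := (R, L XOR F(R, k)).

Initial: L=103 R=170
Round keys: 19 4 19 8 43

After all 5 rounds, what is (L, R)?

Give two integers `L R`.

Answer: 130 89

Derivation:
Round 1 (k=19): L=170 R=194
Round 2 (k=4): L=194 R=165
Round 3 (k=19): L=165 R=132
Round 4 (k=8): L=132 R=130
Round 5 (k=43): L=130 R=89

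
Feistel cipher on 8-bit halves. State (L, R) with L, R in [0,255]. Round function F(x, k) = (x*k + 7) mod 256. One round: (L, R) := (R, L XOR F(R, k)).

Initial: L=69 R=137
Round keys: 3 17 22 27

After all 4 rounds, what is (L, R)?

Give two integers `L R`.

Round 1 (k=3): L=137 R=231
Round 2 (k=17): L=231 R=215
Round 3 (k=22): L=215 R=102
Round 4 (k=27): L=102 R=30

Answer: 102 30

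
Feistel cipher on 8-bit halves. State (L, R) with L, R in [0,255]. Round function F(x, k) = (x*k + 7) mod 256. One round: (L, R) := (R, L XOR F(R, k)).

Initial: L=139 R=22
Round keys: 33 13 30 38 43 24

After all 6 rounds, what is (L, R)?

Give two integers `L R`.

Round 1 (k=33): L=22 R=86
Round 2 (k=13): L=86 R=115
Round 3 (k=30): L=115 R=215
Round 4 (k=38): L=215 R=130
Round 5 (k=43): L=130 R=10
Round 6 (k=24): L=10 R=117

Answer: 10 117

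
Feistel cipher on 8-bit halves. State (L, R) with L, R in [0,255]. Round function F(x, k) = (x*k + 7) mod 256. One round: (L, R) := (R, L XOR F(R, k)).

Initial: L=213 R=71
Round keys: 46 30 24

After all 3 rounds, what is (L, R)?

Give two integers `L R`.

Answer: 8 219

Derivation:
Round 1 (k=46): L=71 R=28
Round 2 (k=30): L=28 R=8
Round 3 (k=24): L=8 R=219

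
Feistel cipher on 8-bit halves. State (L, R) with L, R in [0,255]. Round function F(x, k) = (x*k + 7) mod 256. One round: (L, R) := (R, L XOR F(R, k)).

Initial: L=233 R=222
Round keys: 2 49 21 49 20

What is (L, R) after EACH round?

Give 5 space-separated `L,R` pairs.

Answer: 222,42 42,207 207,40 40,96 96,175

Derivation:
Round 1 (k=2): L=222 R=42
Round 2 (k=49): L=42 R=207
Round 3 (k=21): L=207 R=40
Round 4 (k=49): L=40 R=96
Round 5 (k=20): L=96 R=175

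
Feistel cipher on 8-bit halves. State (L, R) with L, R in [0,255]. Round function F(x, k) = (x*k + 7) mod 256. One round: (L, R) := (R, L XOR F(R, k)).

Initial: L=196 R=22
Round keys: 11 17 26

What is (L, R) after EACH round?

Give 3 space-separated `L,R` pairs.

Round 1 (k=11): L=22 R=61
Round 2 (k=17): L=61 R=2
Round 3 (k=26): L=2 R=6

Answer: 22,61 61,2 2,6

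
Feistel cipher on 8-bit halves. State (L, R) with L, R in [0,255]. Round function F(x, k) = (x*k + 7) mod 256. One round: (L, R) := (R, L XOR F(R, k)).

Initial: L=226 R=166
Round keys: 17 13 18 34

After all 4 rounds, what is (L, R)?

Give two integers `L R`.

Round 1 (k=17): L=166 R=239
Round 2 (k=13): L=239 R=140
Round 3 (k=18): L=140 R=48
Round 4 (k=34): L=48 R=235

Answer: 48 235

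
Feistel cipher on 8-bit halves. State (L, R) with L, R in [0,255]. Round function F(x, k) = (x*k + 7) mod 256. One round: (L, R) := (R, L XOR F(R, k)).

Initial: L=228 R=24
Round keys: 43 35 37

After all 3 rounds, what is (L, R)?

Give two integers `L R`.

Answer: 48 28

Derivation:
Round 1 (k=43): L=24 R=235
Round 2 (k=35): L=235 R=48
Round 3 (k=37): L=48 R=28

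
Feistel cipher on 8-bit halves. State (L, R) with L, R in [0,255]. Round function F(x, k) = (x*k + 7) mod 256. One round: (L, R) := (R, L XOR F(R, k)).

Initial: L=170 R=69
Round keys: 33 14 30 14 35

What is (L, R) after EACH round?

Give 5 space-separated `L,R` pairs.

Round 1 (k=33): L=69 R=70
Round 2 (k=14): L=70 R=158
Round 3 (k=30): L=158 R=205
Round 4 (k=14): L=205 R=163
Round 5 (k=35): L=163 R=157

Answer: 69,70 70,158 158,205 205,163 163,157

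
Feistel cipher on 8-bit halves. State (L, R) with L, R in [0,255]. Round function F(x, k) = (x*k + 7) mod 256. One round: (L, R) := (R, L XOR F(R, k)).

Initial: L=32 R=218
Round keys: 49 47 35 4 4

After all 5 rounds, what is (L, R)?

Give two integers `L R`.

Round 1 (k=49): L=218 R=225
Round 2 (k=47): L=225 R=140
Round 3 (k=35): L=140 R=202
Round 4 (k=4): L=202 R=163
Round 5 (k=4): L=163 R=89

Answer: 163 89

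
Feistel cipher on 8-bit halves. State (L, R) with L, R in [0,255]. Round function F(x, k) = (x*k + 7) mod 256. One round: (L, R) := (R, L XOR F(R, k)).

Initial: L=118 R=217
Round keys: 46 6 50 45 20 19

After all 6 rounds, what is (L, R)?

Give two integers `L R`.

Answer: 87 183

Derivation:
Round 1 (k=46): L=217 R=115
Round 2 (k=6): L=115 R=96
Round 3 (k=50): L=96 R=180
Round 4 (k=45): L=180 R=203
Round 5 (k=20): L=203 R=87
Round 6 (k=19): L=87 R=183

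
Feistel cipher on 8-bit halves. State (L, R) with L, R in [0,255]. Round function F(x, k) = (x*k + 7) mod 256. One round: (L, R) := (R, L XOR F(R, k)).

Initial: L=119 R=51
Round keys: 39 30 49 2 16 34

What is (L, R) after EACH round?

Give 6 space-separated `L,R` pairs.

Round 1 (k=39): L=51 R=187
Round 2 (k=30): L=187 R=194
Round 3 (k=49): L=194 R=146
Round 4 (k=2): L=146 R=233
Round 5 (k=16): L=233 R=5
Round 6 (k=34): L=5 R=88

Answer: 51,187 187,194 194,146 146,233 233,5 5,88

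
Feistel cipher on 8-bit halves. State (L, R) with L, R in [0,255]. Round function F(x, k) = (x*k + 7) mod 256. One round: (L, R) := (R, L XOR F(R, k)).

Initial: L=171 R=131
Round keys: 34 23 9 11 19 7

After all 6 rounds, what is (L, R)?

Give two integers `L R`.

Answer: 46 23

Derivation:
Round 1 (k=34): L=131 R=198
Round 2 (k=23): L=198 R=82
Round 3 (k=9): L=82 R=47
Round 4 (k=11): L=47 R=94
Round 5 (k=19): L=94 R=46
Round 6 (k=7): L=46 R=23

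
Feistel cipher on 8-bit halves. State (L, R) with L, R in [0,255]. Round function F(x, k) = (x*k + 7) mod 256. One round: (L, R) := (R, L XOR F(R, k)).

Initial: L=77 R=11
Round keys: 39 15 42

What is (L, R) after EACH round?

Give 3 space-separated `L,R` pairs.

Answer: 11,249 249,149 149,128

Derivation:
Round 1 (k=39): L=11 R=249
Round 2 (k=15): L=249 R=149
Round 3 (k=42): L=149 R=128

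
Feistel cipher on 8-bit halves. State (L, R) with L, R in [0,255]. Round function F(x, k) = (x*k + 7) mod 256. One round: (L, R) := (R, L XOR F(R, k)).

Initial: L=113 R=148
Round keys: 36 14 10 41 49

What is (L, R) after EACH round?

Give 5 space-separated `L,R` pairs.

Answer: 148,166 166,143 143,59 59,245 245,215

Derivation:
Round 1 (k=36): L=148 R=166
Round 2 (k=14): L=166 R=143
Round 3 (k=10): L=143 R=59
Round 4 (k=41): L=59 R=245
Round 5 (k=49): L=245 R=215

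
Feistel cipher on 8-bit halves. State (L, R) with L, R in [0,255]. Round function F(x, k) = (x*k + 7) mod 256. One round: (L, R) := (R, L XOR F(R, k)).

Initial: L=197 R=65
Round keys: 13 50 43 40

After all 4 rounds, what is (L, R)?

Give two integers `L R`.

Answer: 158 175

Derivation:
Round 1 (k=13): L=65 R=145
Round 2 (k=50): L=145 R=24
Round 3 (k=43): L=24 R=158
Round 4 (k=40): L=158 R=175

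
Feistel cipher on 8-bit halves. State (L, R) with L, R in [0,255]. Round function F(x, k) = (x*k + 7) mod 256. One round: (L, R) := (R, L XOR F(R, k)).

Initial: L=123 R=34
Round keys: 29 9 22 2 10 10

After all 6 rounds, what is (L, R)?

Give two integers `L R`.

Answer: 192 185

Derivation:
Round 1 (k=29): L=34 R=154
Round 2 (k=9): L=154 R=83
Round 3 (k=22): L=83 R=179
Round 4 (k=2): L=179 R=62
Round 5 (k=10): L=62 R=192
Round 6 (k=10): L=192 R=185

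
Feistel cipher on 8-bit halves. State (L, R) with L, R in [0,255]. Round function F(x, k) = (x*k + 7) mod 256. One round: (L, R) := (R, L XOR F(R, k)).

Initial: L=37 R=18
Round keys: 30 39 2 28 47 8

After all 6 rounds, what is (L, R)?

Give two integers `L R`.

Round 1 (k=30): L=18 R=6
Round 2 (k=39): L=6 R=227
Round 3 (k=2): L=227 R=203
Round 4 (k=28): L=203 R=216
Round 5 (k=47): L=216 R=100
Round 6 (k=8): L=100 R=255

Answer: 100 255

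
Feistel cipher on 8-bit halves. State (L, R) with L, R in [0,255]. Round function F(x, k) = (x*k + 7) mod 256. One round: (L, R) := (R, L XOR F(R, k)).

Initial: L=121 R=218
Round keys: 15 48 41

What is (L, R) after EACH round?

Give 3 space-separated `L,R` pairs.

Answer: 218,180 180,29 29,24

Derivation:
Round 1 (k=15): L=218 R=180
Round 2 (k=48): L=180 R=29
Round 3 (k=41): L=29 R=24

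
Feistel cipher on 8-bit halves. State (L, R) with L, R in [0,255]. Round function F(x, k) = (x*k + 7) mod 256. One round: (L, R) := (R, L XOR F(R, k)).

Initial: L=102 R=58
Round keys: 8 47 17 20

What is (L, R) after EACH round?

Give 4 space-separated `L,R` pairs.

Round 1 (k=8): L=58 R=177
Round 2 (k=47): L=177 R=188
Round 3 (k=17): L=188 R=50
Round 4 (k=20): L=50 R=83

Answer: 58,177 177,188 188,50 50,83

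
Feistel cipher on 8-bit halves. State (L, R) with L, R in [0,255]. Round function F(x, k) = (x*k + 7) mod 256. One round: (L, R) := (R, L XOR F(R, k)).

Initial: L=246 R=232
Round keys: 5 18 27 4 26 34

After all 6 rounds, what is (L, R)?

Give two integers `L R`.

Round 1 (k=5): L=232 R=121
Round 2 (k=18): L=121 R=97
Round 3 (k=27): L=97 R=59
Round 4 (k=4): L=59 R=146
Round 5 (k=26): L=146 R=224
Round 6 (k=34): L=224 R=85

Answer: 224 85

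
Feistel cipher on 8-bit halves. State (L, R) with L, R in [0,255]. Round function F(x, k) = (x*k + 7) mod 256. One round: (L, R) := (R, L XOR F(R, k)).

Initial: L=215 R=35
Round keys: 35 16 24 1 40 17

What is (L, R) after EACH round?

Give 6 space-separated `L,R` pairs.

Answer: 35,7 7,84 84,224 224,179 179,31 31,165

Derivation:
Round 1 (k=35): L=35 R=7
Round 2 (k=16): L=7 R=84
Round 3 (k=24): L=84 R=224
Round 4 (k=1): L=224 R=179
Round 5 (k=40): L=179 R=31
Round 6 (k=17): L=31 R=165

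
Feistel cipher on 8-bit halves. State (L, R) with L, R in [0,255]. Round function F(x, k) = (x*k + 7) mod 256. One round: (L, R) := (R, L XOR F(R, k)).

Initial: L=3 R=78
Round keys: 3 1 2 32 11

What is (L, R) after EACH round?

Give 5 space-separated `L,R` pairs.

Answer: 78,242 242,183 183,135 135,80 80,240

Derivation:
Round 1 (k=3): L=78 R=242
Round 2 (k=1): L=242 R=183
Round 3 (k=2): L=183 R=135
Round 4 (k=32): L=135 R=80
Round 5 (k=11): L=80 R=240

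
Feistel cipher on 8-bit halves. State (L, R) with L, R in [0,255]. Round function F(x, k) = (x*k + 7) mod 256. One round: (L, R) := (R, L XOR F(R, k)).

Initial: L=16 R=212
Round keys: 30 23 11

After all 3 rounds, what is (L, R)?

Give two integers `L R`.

Round 1 (k=30): L=212 R=207
Round 2 (k=23): L=207 R=116
Round 3 (k=11): L=116 R=204

Answer: 116 204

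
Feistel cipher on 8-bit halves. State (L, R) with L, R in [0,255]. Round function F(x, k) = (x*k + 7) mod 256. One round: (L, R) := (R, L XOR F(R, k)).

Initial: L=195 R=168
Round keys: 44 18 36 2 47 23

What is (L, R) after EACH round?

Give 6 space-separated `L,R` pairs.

Answer: 168,36 36,39 39,167 167,114 114,82 82,23

Derivation:
Round 1 (k=44): L=168 R=36
Round 2 (k=18): L=36 R=39
Round 3 (k=36): L=39 R=167
Round 4 (k=2): L=167 R=114
Round 5 (k=47): L=114 R=82
Round 6 (k=23): L=82 R=23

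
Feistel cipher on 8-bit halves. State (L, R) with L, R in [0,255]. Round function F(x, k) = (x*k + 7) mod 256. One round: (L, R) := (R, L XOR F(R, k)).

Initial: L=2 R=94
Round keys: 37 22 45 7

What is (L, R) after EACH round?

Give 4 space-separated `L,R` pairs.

Round 1 (k=37): L=94 R=159
Round 2 (k=22): L=159 R=239
Round 3 (k=45): L=239 R=149
Round 4 (k=7): L=149 R=245

Answer: 94,159 159,239 239,149 149,245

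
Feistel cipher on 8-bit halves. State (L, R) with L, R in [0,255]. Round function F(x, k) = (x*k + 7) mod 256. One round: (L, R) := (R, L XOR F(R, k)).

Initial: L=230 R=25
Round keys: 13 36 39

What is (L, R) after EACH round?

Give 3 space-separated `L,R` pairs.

Answer: 25,170 170,246 246,43

Derivation:
Round 1 (k=13): L=25 R=170
Round 2 (k=36): L=170 R=246
Round 3 (k=39): L=246 R=43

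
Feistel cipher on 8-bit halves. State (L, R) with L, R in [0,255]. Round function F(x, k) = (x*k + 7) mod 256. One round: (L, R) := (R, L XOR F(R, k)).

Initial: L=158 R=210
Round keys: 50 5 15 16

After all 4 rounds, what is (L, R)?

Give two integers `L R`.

Answer: 144 37

Derivation:
Round 1 (k=50): L=210 R=149
Round 2 (k=5): L=149 R=34
Round 3 (k=15): L=34 R=144
Round 4 (k=16): L=144 R=37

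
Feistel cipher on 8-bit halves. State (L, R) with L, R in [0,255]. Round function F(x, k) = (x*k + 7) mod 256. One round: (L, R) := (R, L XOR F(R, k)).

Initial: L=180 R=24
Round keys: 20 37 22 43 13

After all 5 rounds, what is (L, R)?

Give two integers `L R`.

Answer: 129 92

Derivation:
Round 1 (k=20): L=24 R=83
Round 2 (k=37): L=83 R=30
Round 3 (k=22): L=30 R=200
Round 4 (k=43): L=200 R=129
Round 5 (k=13): L=129 R=92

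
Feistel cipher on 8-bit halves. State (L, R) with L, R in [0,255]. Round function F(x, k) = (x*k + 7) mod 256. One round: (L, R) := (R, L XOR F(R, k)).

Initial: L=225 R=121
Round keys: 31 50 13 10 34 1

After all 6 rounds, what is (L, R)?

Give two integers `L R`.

Round 1 (k=31): L=121 R=79
Round 2 (k=50): L=79 R=12
Round 3 (k=13): L=12 R=236
Round 4 (k=10): L=236 R=51
Round 5 (k=34): L=51 R=33
Round 6 (k=1): L=33 R=27

Answer: 33 27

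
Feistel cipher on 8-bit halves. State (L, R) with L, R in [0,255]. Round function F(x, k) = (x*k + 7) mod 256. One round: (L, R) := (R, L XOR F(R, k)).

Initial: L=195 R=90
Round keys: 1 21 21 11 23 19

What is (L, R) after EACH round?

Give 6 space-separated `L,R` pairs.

Answer: 90,162 162,11 11,76 76,64 64,139 139,24

Derivation:
Round 1 (k=1): L=90 R=162
Round 2 (k=21): L=162 R=11
Round 3 (k=21): L=11 R=76
Round 4 (k=11): L=76 R=64
Round 5 (k=23): L=64 R=139
Round 6 (k=19): L=139 R=24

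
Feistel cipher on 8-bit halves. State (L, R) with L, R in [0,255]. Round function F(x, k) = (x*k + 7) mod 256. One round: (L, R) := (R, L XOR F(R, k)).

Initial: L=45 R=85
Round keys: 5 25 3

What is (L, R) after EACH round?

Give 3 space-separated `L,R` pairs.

Round 1 (k=5): L=85 R=157
Round 2 (k=25): L=157 R=9
Round 3 (k=3): L=9 R=191

Answer: 85,157 157,9 9,191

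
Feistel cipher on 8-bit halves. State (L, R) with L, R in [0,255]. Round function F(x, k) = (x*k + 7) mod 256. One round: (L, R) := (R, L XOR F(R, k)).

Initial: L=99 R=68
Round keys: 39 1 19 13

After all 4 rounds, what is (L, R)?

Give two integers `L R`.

Round 1 (k=39): L=68 R=0
Round 2 (k=1): L=0 R=67
Round 3 (k=19): L=67 R=0
Round 4 (k=13): L=0 R=68

Answer: 0 68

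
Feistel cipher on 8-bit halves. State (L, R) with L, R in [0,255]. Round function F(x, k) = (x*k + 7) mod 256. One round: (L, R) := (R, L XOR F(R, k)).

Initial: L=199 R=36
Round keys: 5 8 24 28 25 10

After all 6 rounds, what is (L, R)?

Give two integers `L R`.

Answer: 172 231

Derivation:
Round 1 (k=5): L=36 R=124
Round 2 (k=8): L=124 R=195
Round 3 (k=24): L=195 R=51
Round 4 (k=28): L=51 R=88
Round 5 (k=25): L=88 R=172
Round 6 (k=10): L=172 R=231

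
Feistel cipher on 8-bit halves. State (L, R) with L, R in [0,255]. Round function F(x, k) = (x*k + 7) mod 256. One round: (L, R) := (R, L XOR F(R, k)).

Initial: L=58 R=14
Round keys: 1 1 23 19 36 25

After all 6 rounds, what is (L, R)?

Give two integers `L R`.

Round 1 (k=1): L=14 R=47
Round 2 (k=1): L=47 R=56
Round 3 (k=23): L=56 R=32
Round 4 (k=19): L=32 R=95
Round 5 (k=36): L=95 R=67
Round 6 (k=25): L=67 R=205

Answer: 67 205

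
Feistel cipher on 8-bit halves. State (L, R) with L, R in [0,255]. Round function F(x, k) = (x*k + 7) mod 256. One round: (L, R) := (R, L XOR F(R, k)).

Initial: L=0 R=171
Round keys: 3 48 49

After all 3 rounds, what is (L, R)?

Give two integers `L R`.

Round 1 (k=3): L=171 R=8
Round 2 (k=48): L=8 R=44
Round 3 (k=49): L=44 R=123

Answer: 44 123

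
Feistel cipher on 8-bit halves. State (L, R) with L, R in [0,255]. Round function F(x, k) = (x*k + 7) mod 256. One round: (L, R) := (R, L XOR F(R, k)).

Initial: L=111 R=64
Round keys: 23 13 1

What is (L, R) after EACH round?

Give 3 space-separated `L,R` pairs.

Round 1 (k=23): L=64 R=168
Round 2 (k=13): L=168 R=207
Round 3 (k=1): L=207 R=126

Answer: 64,168 168,207 207,126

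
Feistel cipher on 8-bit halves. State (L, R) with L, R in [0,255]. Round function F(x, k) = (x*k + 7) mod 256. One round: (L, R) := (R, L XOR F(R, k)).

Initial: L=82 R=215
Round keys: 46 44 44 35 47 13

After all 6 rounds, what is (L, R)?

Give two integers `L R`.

Round 1 (k=46): L=215 R=251
Round 2 (k=44): L=251 R=252
Round 3 (k=44): L=252 R=172
Round 4 (k=35): L=172 R=119
Round 5 (k=47): L=119 R=76
Round 6 (k=13): L=76 R=148

Answer: 76 148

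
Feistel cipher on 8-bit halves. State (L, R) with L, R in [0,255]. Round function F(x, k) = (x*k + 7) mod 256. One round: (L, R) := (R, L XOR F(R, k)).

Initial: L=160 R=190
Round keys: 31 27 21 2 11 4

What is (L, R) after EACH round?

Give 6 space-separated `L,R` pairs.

Answer: 190,169 169,100 100,146 146,79 79,254 254,176

Derivation:
Round 1 (k=31): L=190 R=169
Round 2 (k=27): L=169 R=100
Round 3 (k=21): L=100 R=146
Round 4 (k=2): L=146 R=79
Round 5 (k=11): L=79 R=254
Round 6 (k=4): L=254 R=176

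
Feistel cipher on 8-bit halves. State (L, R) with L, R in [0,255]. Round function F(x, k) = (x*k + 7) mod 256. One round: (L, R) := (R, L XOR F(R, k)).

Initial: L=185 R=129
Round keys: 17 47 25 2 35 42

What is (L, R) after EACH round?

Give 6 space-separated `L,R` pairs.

Answer: 129,33 33,151 151,231 231,66 66,234 234,41

Derivation:
Round 1 (k=17): L=129 R=33
Round 2 (k=47): L=33 R=151
Round 3 (k=25): L=151 R=231
Round 4 (k=2): L=231 R=66
Round 5 (k=35): L=66 R=234
Round 6 (k=42): L=234 R=41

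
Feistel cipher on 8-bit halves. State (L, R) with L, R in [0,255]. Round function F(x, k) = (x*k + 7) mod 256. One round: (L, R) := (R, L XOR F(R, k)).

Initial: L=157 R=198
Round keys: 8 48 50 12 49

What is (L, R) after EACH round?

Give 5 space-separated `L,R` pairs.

Round 1 (k=8): L=198 R=170
Round 2 (k=48): L=170 R=33
Round 3 (k=50): L=33 R=211
Round 4 (k=12): L=211 R=202
Round 5 (k=49): L=202 R=98

Answer: 198,170 170,33 33,211 211,202 202,98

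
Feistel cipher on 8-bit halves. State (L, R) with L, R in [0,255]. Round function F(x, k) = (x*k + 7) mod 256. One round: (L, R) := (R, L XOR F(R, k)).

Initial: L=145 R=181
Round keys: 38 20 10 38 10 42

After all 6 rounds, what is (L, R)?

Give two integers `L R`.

Round 1 (k=38): L=181 R=116
Round 2 (k=20): L=116 R=162
Round 3 (k=10): L=162 R=47
Round 4 (k=38): L=47 R=163
Round 5 (k=10): L=163 R=74
Round 6 (k=42): L=74 R=136

Answer: 74 136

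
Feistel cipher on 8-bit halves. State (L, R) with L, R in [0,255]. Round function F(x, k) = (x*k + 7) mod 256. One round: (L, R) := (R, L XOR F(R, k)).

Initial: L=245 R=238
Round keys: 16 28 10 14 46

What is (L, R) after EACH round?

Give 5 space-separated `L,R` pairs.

Answer: 238,18 18,17 17,163 163,224 224,228

Derivation:
Round 1 (k=16): L=238 R=18
Round 2 (k=28): L=18 R=17
Round 3 (k=10): L=17 R=163
Round 4 (k=14): L=163 R=224
Round 5 (k=46): L=224 R=228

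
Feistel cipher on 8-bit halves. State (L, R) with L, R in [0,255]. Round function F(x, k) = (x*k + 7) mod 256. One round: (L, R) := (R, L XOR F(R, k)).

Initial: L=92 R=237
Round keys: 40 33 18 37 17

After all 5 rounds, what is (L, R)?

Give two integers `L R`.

Round 1 (k=40): L=237 R=83
Round 2 (k=33): L=83 R=87
Round 3 (k=18): L=87 R=118
Round 4 (k=37): L=118 R=66
Round 5 (k=17): L=66 R=31

Answer: 66 31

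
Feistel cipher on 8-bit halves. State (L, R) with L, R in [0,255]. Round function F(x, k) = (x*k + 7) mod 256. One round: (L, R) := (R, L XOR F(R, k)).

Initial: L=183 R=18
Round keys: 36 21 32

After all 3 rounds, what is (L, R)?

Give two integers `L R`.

Round 1 (k=36): L=18 R=56
Round 2 (k=21): L=56 R=141
Round 3 (k=32): L=141 R=159

Answer: 141 159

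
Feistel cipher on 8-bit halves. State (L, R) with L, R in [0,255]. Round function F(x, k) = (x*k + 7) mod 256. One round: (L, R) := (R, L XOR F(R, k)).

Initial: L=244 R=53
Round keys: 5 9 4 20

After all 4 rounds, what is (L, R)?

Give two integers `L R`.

Answer: 27 29

Derivation:
Round 1 (k=5): L=53 R=228
Round 2 (k=9): L=228 R=62
Round 3 (k=4): L=62 R=27
Round 4 (k=20): L=27 R=29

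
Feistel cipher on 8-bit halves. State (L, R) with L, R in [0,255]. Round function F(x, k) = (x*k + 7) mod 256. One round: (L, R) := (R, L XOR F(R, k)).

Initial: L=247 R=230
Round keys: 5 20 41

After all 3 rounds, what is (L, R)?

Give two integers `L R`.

Answer: 9 10

Derivation:
Round 1 (k=5): L=230 R=114
Round 2 (k=20): L=114 R=9
Round 3 (k=41): L=9 R=10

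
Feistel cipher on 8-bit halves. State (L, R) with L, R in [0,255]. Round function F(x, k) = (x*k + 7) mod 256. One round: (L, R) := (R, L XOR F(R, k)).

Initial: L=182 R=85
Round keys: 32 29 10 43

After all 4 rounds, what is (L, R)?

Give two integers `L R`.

Answer: 64 102

Derivation:
Round 1 (k=32): L=85 R=17
Round 2 (k=29): L=17 R=161
Round 3 (k=10): L=161 R=64
Round 4 (k=43): L=64 R=102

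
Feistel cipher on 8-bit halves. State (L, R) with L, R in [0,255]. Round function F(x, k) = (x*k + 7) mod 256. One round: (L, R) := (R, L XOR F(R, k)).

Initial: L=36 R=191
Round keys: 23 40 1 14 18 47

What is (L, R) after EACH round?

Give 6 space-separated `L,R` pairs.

Round 1 (k=23): L=191 R=20
Round 2 (k=40): L=20 R=152
Round 3 (k=1): L=152 R=139
Round 4 (k=14): L=139 R=57
Round 5 (k=18): L=57 R=130
Round 6 (k=47): L=130 R=220

Answer: 191,20 20,152 152,139 139,57 57,130 130,220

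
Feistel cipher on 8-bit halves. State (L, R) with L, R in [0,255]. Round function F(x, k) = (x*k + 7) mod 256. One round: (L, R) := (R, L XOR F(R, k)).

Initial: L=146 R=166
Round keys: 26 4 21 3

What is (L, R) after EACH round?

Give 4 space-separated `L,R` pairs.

Round 1 (k=26): L=166 R=113
Round 2 (k=4): L=113 R=109
Round 3 (k=21): L=109 R=137
Round 4 (k=3): L=137 R=207

Answer: 166,113 113,109 109,137 137,207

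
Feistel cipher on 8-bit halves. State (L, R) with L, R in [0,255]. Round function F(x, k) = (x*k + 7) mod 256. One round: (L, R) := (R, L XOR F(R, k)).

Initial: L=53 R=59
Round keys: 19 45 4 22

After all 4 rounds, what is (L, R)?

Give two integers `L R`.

Answer: 46 160

Derivation:
Round 1 (k=19): L=59 R=93
Round 2 (k=45): L=93 R=91
Round 3 (k=4): L=91 R=46
Round 4 (k=22): L=46 R=160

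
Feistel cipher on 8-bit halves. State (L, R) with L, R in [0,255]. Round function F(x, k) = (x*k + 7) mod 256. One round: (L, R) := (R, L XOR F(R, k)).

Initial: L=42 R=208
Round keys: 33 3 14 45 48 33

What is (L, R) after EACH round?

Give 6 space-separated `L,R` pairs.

Round 1 (k=33): L=208 R=253
Round 2 (k=3): L=253 R=46
Round 3 (k=14): L=46 R=118
Round 4 (k=45): L=118 R=235
Round 5 (k=48): L=235 R=97
Round 6 (k=33): L=97 R=99

Answer: 208,253 253,46 46,118 118,235 235,97 97,99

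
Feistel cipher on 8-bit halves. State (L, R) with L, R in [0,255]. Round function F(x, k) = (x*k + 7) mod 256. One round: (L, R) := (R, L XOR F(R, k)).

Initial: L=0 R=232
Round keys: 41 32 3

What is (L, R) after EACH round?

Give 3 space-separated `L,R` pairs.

Round 1 (k=41): L=232 R=47
Round 2 (k=32): L=47 R=15
Round 3 (k=3): L=15 R=27

Answer: 232,47 47,15 15,27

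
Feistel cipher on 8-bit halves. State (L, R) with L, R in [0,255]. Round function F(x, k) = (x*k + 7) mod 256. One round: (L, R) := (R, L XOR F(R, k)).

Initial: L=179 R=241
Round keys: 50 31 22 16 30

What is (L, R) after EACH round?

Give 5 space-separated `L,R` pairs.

Round 1 (k=50): L=241 R=170
Round 2 (k=31): L=170 R=108
Round 3 (k=22): L=108 R=229
Round 4 (k=16): L=229 R=59
Round 5 (k=30): L=59 R=20

Answer: 241,170 170,108 108,229 229,59 59,20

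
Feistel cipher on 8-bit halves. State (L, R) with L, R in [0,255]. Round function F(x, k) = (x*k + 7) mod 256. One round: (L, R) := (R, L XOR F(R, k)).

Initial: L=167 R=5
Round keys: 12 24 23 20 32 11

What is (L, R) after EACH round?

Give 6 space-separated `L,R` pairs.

Round 1 (k=12): L=5 R=228
Round 2 (k=24): L=228 R=98
Round 3 (k=23): L=98 R=49
Round 4 (k=20): L=49 R=185
Round 5 (k=32): L=185 R=22
Round 6 (k=11): L=22 R=64

Answer: 5,228 228,98 98,49 49,185 185,22 22,64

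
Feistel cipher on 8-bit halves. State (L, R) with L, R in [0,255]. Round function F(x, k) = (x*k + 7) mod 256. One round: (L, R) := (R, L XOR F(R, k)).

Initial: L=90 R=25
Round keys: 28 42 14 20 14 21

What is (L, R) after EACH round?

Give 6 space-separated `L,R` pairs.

Round 1 (k=28): L=25 R=153
Round 2 (k=42): L=153 R=56
Round 3 (k=14): L=56 R=142
Round 4 (k=20): L=142 R=39
Round 5 (k=14): L=39 R=167
Round 6 (k=21): L=167 R=157

Answer: 25,153 153,56 56,142 142,39 39,167 167,157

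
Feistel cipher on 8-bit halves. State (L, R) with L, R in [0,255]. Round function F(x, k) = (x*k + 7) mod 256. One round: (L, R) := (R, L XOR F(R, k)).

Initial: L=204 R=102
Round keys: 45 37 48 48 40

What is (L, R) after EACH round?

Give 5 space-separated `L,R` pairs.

Answer: 102,57 57,34 34,94 94,133 133,145

Derivation:
Round 1 (k=45): L=102 R=57
Round 2 (k=37): L=57 R=34
Round 3 (k=48): L=34 R=94
Round 4 (k=48): L=94 R=133
Round 5 (k=40): L=133 R=145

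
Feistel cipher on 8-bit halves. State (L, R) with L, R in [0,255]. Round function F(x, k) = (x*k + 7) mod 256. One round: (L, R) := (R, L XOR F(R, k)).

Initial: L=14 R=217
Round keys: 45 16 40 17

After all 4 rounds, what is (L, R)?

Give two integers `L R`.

Answer: 149 18

Derivation:
Round 1 (k=45): L=217 R=34
Round 2 (k=16): L=34 R=254
Round 3 (k=40): L=254 R=149
Round 4 (k=17): L=149 R=18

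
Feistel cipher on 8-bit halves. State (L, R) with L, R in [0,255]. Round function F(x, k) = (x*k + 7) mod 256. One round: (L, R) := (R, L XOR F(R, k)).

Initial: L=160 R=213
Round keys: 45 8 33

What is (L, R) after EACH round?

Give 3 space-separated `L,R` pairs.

Round 1 (k=45): L=213 R=216
Round 2 (k=8): L=216 R=18
Round 3 (k=33): L=18 R=129

Answer: 213,216 216,18 18,129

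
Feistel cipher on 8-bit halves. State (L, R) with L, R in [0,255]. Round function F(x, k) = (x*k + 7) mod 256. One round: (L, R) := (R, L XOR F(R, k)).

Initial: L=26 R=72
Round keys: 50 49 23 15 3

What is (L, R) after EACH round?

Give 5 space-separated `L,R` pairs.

Answer: 72,13 13,204 204,86 86,221 221,200

Derivation:
Round 1 (k=50): L=72 R=13
Round 2 (k=49): L=13 R=204
Round 3 (k=23): L=204 R=86
Round 4 (k=15): L=86 R=221
Round 5 (k=3): L=221 R=200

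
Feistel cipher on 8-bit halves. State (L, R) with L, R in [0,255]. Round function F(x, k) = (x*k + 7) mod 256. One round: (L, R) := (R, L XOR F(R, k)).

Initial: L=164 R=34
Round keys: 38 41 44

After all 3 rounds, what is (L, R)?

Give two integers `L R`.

Answer: 116 64

Derivation:
Round 1 (k=38): L=34 R=183
Round 2 (k=41): L=183 R=116
Round 3 (k=44): L=116 R=64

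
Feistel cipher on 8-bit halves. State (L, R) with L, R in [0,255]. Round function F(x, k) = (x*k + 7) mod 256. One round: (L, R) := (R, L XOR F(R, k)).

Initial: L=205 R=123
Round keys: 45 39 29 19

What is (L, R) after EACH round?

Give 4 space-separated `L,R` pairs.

Round 1 (k=45): L=123 R=107
Round 2 (k=39): L=107 R=47
Round 3 (k=29): L=47 R=49
Round 4 (k=19): L=49 R=133

Answer: 123,107 107,47 47,49 49,133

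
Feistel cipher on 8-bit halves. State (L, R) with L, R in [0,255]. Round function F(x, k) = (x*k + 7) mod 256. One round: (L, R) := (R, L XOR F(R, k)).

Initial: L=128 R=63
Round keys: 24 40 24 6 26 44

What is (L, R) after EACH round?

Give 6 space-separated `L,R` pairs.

Answer: 63,111 111,96 96,104 104,23 23,53 53,52

Derivation:
Round 1 (k=24): L=63 R=111
Round 2 (k=40): L=111 R=96
Round 3 (k=24): L=96 R=104
Round 4 (k=6): L=104 R=23
Round 5 (k=26): L=23 R=53
Round 6 (k=44): L=53 R=52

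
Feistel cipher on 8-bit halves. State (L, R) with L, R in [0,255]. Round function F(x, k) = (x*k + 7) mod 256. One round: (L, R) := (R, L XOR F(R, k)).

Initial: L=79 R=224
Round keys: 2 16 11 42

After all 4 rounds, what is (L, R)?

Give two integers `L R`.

Answer: 252 56

Derivation:
Round 1 (k=2): L=224 R=136
Round 2 (k=16): L=136 R=103
Round 3 (k=11): L=103 R=252
Round 4 (k=42): L=252 R=56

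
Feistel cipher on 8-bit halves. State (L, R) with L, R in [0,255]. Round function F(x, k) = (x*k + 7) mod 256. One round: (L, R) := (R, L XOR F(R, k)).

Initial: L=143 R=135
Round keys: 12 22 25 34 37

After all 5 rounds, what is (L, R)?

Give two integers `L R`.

Answer: 5 235

Derivation:
Round 1 (k=12): L=135 R=212
Round 2 (k=22): L=212 R=184
Round 3 (k=25): L=184 R=43
Round 4 (k=34): L=43 R=5
Round 5 (k=37): L=5 R=235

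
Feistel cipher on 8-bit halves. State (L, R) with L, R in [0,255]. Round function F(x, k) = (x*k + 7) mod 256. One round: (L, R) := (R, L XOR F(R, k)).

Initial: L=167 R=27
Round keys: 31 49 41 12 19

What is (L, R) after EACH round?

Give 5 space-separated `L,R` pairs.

Round 1 (k=31): L=27 R=235
Round 2 (k=49): L=235 R=25
Round 3 (k=41): L=25 R=227
Round 4 (k=12): L=227 R=178
Round 5 (k=19): L=178 R=222

Answer: 27,235 235,25 25,227 227,178 178,222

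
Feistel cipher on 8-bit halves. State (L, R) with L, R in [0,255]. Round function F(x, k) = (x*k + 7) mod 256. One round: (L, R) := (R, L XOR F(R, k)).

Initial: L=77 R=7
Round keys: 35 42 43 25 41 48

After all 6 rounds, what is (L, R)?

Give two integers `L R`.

Answer: 192 222

Derivation:
Round 1 (k=35): L=7 R=177
Round 2 (k=42): L=177 R=22
Round 3 (k=43): L=22 R=8
Round 4 (k=25): L=8 R=217
Round 5 (k=41): L=217 R=192
Round 6 (k=48): L=192 R=222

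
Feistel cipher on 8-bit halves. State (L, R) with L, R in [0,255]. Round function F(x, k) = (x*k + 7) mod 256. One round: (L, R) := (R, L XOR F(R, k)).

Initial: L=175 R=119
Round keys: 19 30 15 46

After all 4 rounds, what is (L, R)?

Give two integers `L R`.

Round 1 (k=19): L=119 R=115
Round 2 (k=30): L=115 R=246
Round 3 (k=15): L=246 R=2
Round 4 (k=46): L=2 R=149

Answer: 2 149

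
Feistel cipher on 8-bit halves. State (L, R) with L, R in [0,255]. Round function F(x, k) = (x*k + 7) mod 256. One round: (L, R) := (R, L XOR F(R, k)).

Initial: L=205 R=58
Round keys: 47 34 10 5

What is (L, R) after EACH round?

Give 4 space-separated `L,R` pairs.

Answer: 58,96 96,253 253,137 137,73

Derivation:
Round 1 (k=47): L=58 R=96
Round 2 (k=34): L=96 R=253
Round 3 (k=10): L=253 R=137
Round 4 (k=5): L=137 R=73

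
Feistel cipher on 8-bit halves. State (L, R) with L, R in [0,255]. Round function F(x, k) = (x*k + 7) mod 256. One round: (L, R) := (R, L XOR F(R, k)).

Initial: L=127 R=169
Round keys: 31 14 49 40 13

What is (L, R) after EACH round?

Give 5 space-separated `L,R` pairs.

Answer: 169,1 1,188 188,2 2,235 235,244

Derivation:
Round 1 (k=31): L=169 R=1
Round 2 (k=14): L=1 R=188
Round 3 (k=49): L=188 R=2
Round 4 (k=40): L=2 R=235
Round 5 (k=13): L=235 R=244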